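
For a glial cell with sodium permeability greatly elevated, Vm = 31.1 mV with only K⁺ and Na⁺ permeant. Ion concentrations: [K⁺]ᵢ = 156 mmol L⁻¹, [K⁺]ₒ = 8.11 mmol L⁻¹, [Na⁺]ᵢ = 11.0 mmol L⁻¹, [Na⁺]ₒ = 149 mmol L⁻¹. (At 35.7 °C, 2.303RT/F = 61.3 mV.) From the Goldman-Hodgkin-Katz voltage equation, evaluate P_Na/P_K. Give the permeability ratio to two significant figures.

Let α = P_Na/P_K. GHK: Vm = 61.3·log₁₀[(Kₒ + α·Naₒ)/(Kᵢ + α·Naᵢ)].
10^(Vm/61.3) = 10^(31.1/61.3) = 3.2162
So 3.2162·(Kᵢ + α·Naᵢ) = Kₒ + α·Naₒ → α = (3.2162·156.0 − 8.11) / (149.0 − 3.2162·11.0)
α = (501.7 − 8.11) / (149.0 − 35.38) = 493.6/113.6 = 4.344

4.3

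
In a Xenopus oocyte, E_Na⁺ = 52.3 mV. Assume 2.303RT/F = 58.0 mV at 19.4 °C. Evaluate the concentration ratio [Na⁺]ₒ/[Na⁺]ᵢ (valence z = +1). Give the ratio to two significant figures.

log₁₀([out]/[in]) = E·z/(58.0) = 52.3 × 1 / 58.0 = 0.9017
[out]/[in] = 10^(0.9017) = 7.975

8.0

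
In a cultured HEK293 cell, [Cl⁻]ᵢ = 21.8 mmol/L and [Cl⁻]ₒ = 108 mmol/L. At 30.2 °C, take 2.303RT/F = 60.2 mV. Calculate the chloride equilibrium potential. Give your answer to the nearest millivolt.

E = (60.2/z) · log₁₀([Cl⁻]_out/[Cl⁻]_in) with z = -1.
For an anion, dividing by z = -1 reverses the sign.
= (60.2/-1) · log₁₀(108/21.8) = -60.20 · log₁₀(4.954)
= -60.20 · (0.6950) = -41.84 mV

-42 mV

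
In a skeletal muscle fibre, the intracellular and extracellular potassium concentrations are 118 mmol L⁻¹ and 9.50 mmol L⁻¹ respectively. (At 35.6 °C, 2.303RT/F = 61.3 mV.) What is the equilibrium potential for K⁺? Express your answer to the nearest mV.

E = (61.3/z) · log₁₀([K⁺]_out/[K⁺]_in) with z = +1.
= (61.3/1) · log₁₀(9.50/118) = 61.30 · log₁₀(0.08051)
= 61.30 · (-1.0942) = -67.07 mV

-67 mV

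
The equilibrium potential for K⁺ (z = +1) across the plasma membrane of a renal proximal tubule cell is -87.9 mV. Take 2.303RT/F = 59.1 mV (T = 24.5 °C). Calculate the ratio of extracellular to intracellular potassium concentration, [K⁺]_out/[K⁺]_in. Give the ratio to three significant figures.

log₁₀([out]/[in]) = E·z/(59.1) = -87.9 × 1 / 59.1 = -1.4873
[out]/[in] = 10^(-1.4873) = 0.03256

0.0326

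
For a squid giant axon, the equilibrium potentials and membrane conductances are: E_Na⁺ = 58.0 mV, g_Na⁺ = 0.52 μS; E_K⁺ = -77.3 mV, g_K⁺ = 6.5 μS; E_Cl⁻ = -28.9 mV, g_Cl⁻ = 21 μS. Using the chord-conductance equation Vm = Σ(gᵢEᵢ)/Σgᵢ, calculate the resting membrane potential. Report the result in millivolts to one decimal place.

Σ gᵢEᵢ = 0.52·(58.0) + 6.5·(-77.3) + 21·(-28.9) = -1079.19
Σ gᵢ = 0.52 + 6.5 + 21 = 28.02
Vm = -1079.19 / 28.02 = -38.51 mV

-38.5 mV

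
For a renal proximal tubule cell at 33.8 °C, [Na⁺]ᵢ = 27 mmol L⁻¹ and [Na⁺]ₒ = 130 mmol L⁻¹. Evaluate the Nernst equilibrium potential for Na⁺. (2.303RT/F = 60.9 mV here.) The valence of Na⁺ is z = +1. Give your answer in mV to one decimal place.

E = (60.9/z) · log₁₀([Na⁺]_out/[Na⁺]_in) with z = +1.
= (60.9/1) · log₁₀(130/27) = 60.90 · log₁₀(4.815)
= 60.90 · (0.6826) = 41.57 mV

41.6 mV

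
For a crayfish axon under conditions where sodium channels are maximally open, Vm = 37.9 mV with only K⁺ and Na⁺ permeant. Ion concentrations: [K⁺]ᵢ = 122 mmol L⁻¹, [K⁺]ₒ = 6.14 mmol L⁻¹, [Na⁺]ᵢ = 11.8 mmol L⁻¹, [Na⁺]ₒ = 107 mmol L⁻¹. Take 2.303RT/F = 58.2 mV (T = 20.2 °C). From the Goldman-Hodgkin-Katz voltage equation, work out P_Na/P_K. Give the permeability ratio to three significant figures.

Let α = P_Na/P_K. GHK: Vm = 58.2·log₁₀[(Kₒ + α·Naₒ)/(Kᵢ + α·Naᵢ)].
10^(Vm/58.2) = 10^(37.9/58.2) = 4.4792
So 4.4792·(Kᵢ + α·Naᵢ) = Kₒ + α·Naₒ → α = (4.4792·122.0 − 6.14) / (107.0 − 4.4792·11.8)
α = (546.5 − 6.14) / (107.0 − 52.85) = 540.3/54.15 = 9.979

9.98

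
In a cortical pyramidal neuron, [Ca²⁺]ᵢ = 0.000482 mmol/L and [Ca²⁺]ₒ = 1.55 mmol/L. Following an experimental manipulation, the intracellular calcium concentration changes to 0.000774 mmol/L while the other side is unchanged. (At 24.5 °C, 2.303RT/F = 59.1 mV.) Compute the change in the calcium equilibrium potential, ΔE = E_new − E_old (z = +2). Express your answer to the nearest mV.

E_old = (59.1/2)·log₁₀(1.55/0.000482) = 103.64 mV
E_new = (59.1/2)·log₁₀(1.55/0.000774) = 97.56 mV
ΔE = 97.56 − (103.64) = -6.08 mV

-6 mV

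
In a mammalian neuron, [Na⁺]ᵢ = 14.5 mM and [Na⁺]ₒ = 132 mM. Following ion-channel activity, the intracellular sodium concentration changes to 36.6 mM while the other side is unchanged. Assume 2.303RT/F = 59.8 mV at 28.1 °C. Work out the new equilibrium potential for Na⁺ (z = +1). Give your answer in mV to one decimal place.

33.3 mV

After the shift: [Na⁺]_out = 132, [Na⁺]_in = 36.6 mM.
E_new = (59.8/1)·log₁₀(132/36.6) = 59.80 · (0.5571) = 33.31 mV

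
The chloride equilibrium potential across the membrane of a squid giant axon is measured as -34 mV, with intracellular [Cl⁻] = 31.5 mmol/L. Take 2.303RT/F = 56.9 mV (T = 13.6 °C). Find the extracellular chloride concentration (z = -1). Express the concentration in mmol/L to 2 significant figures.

Nernst: E = (56.9/-1) · log₁₀([out]/[in]), so log₁₀([out]/[in]) = -34.0 × -1 / 56.9 = 0.5975.
[out]/[in] = 10^(0.5975) = 3.959.
[out] = 3.959 × 31.5 = 124.7 mmol/L.

120 mmol/L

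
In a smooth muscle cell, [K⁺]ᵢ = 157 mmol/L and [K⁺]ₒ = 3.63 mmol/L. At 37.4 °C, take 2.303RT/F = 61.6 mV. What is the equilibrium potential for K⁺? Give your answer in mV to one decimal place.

-100.8 mV

E = (61.6/z) · log₁₀([K⁺]_out/[K⁺]_in) with z = +1.
= (61.6/1) · log₁₀(3.63/157) = 61.60 · log₁₀(0.02312)
= 61.60 · (-1.6360) = -100.78 mV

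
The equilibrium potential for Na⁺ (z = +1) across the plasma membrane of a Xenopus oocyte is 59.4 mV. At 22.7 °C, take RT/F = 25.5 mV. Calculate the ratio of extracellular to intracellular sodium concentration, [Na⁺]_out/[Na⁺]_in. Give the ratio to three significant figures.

10.3

ln([out]/[in]) = E·z/(25.5) = 59.4 × 1 / 25.5 = 2.3294
[out]/[in] = e^(2.3294) = 10.27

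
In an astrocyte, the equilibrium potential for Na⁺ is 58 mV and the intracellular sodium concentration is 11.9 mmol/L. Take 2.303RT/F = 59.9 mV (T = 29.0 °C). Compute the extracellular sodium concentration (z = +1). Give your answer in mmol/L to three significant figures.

Nernst: E = (59.9/1) · log₁₀([out]/[in]), so log₁₀([out]/[in]) = 58.0 × 1 / 59.9 = 0.9683.
[out]/[in] = 10^(0.9683) = 9.296.
[out] = 9.296 × 11.9 = 110.6 mmol/L.

111 mmol/L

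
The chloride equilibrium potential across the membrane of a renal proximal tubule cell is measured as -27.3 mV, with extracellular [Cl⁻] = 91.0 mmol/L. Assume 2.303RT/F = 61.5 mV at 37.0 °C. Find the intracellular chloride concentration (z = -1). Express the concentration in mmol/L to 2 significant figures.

33 mmol/L

Nernst: E = (61.5/-1) · log₁₀([out]/[in]), so log₁₀([out]/[in]) = -27.3 × -1 / 61.5 = 0.4439.
[out]/[in] = 10^(0.4439) = 2.779.
[in] = 91.0 / 2.779 = 32.74 mmol/L.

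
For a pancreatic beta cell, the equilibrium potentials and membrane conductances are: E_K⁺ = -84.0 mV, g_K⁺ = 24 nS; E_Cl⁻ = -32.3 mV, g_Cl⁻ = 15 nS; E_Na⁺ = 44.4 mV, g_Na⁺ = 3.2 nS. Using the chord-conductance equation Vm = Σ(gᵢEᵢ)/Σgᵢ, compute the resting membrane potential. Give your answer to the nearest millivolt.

Σ gᵢEᵢ = 24·(-84.0) + 15·(-32.3) + 3.2·(44.4) = -2358.42
Σ gᵢ = 24 + 15 + 3.2 = 42.2
Vm = -2358.42 / 42.2 = -55.89 mV

-56 mV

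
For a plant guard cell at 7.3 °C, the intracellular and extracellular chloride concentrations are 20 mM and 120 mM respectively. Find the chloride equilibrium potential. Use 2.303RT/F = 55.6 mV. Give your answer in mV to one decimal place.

-43.3 mV

E = (55.6/z) · log₁₀([Cl⁻]_out/[Cl⁻]_in) with z = -1.
For an anion, dividing by z = -1 reverses the sign.
= (55.6/-1) · log₁₀(120/20) = -55.60 · log₁₀(6)
= -55.60 · (0.7782) = -43.27 mV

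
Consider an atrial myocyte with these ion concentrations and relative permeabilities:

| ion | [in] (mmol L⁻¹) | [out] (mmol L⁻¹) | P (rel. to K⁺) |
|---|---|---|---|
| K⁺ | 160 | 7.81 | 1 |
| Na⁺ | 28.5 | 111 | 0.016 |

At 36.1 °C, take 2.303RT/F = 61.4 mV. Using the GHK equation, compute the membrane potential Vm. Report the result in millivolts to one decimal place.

-75.1 mV

Vm = 61.4 · log₁₀[(Σ P·[cation]ₒ + Σ P·[anion]ᵢ) / (Σ P·[cation]ᵢ + Σ P·[anion]ₒ)]
Numerator = 1×7.81 + 0.016×111 = 9.586
Denominator = 1×160 + 0.016×28.5 = 160.5
Vm = 61.4 · log₁₀(0.059742) = 61.4 × (-1.2237) = -75.14 mV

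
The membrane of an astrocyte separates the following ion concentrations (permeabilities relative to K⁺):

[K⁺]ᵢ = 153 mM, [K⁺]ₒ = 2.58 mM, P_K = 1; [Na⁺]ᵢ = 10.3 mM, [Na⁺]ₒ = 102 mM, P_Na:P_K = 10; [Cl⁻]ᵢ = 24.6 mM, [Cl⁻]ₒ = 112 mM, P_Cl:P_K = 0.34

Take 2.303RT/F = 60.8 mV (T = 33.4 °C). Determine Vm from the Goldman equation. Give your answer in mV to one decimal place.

Vm = 60.8 · log₁₀[(Σ P·[cation]ₒ + Σ P·[anion]ᵢ) / (Σ P·[cation]ᵢ + Σ P·[anion]ₒ)]
Numerator = 1×2.58 + 10×102 + 0.34×24.6 = 1031
Denominator = 1×153 + 10×10.3 + 0.34×112 = 294.1
Vm = 60.8 · log₁₀(3.5057) = 60.8 × (0.5448) = 33.12 mV

33.1 mV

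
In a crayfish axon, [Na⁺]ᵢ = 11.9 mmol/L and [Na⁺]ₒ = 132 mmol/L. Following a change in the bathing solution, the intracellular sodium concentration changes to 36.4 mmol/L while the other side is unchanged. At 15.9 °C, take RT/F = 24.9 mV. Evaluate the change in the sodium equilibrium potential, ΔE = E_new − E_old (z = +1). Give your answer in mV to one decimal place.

E_old = (24.9/1)·ln(132/11.9) = 59.92 mV
E_new = (24.9/1)·ln(132/36.4) = 32.08 mV
ΔE = 32.08 − (59.92) = -27.84 mV

-27.8 mV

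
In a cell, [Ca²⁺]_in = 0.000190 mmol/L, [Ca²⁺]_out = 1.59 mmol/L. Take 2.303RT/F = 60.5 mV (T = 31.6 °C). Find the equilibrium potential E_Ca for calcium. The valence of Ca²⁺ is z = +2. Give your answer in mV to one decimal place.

E = (60.5/z) · log₁₀([Ca²⁺]_out/[Ca²⁺]_in) with z = +2.
= (60.5/2) · log₁₀(1.59/0.000190) = 30.25 · log₁₀(8368)
= 30.25 · (3.9226) = 118.66 mV

118.7 mV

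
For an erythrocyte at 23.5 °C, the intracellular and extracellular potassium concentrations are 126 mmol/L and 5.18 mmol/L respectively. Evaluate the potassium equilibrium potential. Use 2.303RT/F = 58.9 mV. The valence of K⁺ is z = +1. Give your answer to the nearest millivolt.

-82 mV

E = (58.9/z) · log₁₀([K⁺]_out/[K⁺]_in) with z = +1.
= (58.9/1) · log₁₀(5.18/126) = 58.90 · log₁₀(0.04111)
= 58.90 · (-1.3860) = -81.64 mV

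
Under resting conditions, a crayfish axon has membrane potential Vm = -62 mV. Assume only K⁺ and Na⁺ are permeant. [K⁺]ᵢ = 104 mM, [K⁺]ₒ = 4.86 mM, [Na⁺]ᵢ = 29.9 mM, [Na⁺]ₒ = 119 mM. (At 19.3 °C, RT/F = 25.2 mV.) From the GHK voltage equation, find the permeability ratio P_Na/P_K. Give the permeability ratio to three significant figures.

Let α = P_Na/P_K. GHK: Vm = 25.2·ln[(Kₒ + α·Naₒ)/(Kᵢ + α·Naᵢ)].
e^(Vm/25.2) = e^(-62.0/25.2) = 0.085408
So 0.085408·(Kᵢ + α·Naᵢ) = Kₒ + α·Naₒ → α = (0.085408·104.0 − 4.86) / (119.0 − 0.085408·29.9)
α = (8.882 − 4.86) / (119.0 − 2.554) = 4.022/116.4 = 0.03454

0.0345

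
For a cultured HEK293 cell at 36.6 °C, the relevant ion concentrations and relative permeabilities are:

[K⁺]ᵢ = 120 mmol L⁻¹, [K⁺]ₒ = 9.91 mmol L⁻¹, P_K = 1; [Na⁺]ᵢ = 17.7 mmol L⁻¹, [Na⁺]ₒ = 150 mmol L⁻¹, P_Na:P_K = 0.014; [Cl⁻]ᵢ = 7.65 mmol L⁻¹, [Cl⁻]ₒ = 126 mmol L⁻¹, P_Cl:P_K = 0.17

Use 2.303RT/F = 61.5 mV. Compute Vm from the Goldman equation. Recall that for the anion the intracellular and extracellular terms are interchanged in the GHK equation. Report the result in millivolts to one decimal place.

Vm = 61.5 · log₁₀[(Σ P·[cation]ₒ + Σ P·[anion]ᵢ) / (Σ P·[cation]ᵢ + Σ P·[anion]ₒ)]
Numerator = 1×9.91 + 0.014×150 + 0.17×7.65 = 13.31
Denominator = 1×120 + 0.014×17.7 + 0.17×126 = 141.7
Vm = 61.5 · log₁₀(0.093956) = 61.5 × (-1.0271) = -63.17 mV

-63.2 mV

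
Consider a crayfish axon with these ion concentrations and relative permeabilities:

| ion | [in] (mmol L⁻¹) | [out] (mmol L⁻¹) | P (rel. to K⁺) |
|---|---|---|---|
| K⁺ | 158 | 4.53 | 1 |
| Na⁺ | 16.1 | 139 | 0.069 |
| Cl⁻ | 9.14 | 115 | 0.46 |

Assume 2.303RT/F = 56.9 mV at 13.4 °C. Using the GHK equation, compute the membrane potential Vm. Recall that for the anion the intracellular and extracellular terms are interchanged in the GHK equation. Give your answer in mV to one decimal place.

-60.5 mV

Vm = 56.9 · log₁₀[(Σ P·[cation]ₒ + Σ P·[anion]ᵢ) / (Σ P·[cation]ᵢ + Σ P·[anion]ₒ)]
Numerator = 1×4.53 + 0.069×139 + 0.46×9.14 = 18.33
Denominator = 1×158 + 0.069×16.1 + 0.46×115 = 212
Vm = 56.9 · log₁₀(0.086436) = 56.9 × (-1.0633) = -60.50 mV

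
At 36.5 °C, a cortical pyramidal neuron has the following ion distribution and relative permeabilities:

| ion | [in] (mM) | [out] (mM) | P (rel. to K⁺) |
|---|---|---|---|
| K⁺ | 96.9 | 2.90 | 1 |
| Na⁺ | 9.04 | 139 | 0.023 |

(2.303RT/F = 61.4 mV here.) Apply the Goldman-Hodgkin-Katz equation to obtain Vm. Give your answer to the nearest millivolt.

-74 mV

Vm = 61.4 · log₁₀[(Σ P·[cation]ₒ + Σ P·[anion]ᵢ) / (Σ P·[cation]ᵢ + Σ P·[anion]ₒ)]
Numerator = 1×2.90 + 0.023×139 = 6.097
Denominator = 1×96.9 + 0.023×9.04 = 97.11
Vm = 61.4 · log₁₀(0.062786) = 61.4 × (-1.2021) = -73.81 mV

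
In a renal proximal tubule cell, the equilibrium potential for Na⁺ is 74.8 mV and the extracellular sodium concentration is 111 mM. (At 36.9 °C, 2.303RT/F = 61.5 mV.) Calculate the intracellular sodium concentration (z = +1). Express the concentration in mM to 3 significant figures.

6.75 mM

Nernst: E = (61.5/1) · log₁₀([out]/[in]), so log₁₀([out]/[in]) = 74.8 × 1 / 61.5 = 1.2163.
[out]/[in] = 10^(1.2163) = 16.45.
[in] = 111 / 16.45 = 6.746 mM.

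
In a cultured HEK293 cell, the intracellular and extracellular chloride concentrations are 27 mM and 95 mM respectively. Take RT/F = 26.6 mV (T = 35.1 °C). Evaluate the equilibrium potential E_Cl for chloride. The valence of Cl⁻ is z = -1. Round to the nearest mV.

E = (26.6/z) · ln([Cl⁻]_out/[Cl⁻]_in) with z = -1.
For an anion, dividing by z = -1 reverses the sign.
= (26.6/-1) · ln(95/27) = -26.60 · ln(3.519)
= -26.60 · (1.2580) = -33.46 mV

-33 mV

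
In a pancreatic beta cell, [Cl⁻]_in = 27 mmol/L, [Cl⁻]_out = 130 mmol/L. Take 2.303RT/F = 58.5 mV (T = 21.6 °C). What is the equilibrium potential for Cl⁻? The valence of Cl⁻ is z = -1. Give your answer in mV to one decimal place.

E = (58.5/z) · log₁₀([Cl⁻]_out/[Cl⁻]_in) with z = -1.
For an anion, dividing by z = -1 reverses the sign.
= (58.5/-1) · log₁₀(130/27) = -58.50 · log₁₀(4.815)
= -58.50 · (0.6826) = -39.93 mV

-39.9 mV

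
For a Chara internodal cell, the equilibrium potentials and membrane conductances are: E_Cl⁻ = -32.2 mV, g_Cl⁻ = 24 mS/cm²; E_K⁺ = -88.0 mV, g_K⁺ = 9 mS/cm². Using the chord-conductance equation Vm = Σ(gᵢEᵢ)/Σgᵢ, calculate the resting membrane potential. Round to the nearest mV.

Σ gᵢEᵢ = 24·(-32.2) + 9·(-88.0) = -1564.80
Σ gᵢ = 24 + 9 = 33
Vm = -1564.80 / 33 = -47.42 mV

-47 mV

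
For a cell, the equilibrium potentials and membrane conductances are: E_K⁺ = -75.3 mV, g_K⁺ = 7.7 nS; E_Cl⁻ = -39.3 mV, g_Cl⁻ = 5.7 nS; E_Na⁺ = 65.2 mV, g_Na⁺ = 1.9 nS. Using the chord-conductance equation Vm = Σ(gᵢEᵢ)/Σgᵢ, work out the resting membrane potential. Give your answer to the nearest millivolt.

Σ gᵢEᵢ = 7.7·(-75.3) + 5.7·(-39.3) + 1.9·(65.2) = -679.94
Σ gᵢ = 7.7 + 5.7 + 1.9 = 15.3
Vm = -679.94 / 15.3 = -44.44 mV

-44 mV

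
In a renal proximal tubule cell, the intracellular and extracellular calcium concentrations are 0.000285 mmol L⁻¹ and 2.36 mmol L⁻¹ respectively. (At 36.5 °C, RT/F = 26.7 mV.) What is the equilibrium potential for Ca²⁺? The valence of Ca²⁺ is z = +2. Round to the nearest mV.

E = (26.7/z) · ln([Ca²⁺]_out/[Ca²⁺]_in) with z = +2.
= (26.7/2) · ln(2.36/0.000285) = 13.35 · ln(8281)
= 13.35 · (9.0217) = 120.44 mV

120 mV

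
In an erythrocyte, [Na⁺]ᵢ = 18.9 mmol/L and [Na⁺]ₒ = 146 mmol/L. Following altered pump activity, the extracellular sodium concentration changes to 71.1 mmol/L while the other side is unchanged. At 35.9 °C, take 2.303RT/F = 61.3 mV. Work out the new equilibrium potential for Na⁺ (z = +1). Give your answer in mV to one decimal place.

35.3 mV

After the shift: [Na⁺]_out = 71.1, [Na⁺]_in = 18.9 mmol/L.
E_new = (61.3/1)·log₁₀(71.1/18.9) = 61.30 · (0.5754) = 35.27 mV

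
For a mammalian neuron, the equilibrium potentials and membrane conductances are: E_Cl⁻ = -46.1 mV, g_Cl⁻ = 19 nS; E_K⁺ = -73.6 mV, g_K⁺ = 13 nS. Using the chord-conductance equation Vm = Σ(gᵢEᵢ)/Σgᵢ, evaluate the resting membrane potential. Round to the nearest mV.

-57 mV

Σ gᵢEᵢ = 19·(-46.1) + 13·(-73.6) = -1832.70
Σ gᵢ = 19 + 13 = 32
Vm = -1832.70 / 32 = -57.27 mV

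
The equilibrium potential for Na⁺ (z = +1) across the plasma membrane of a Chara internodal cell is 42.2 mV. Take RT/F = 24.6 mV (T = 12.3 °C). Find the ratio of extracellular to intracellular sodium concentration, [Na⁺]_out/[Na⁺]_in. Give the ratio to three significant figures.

ln([out]/[in]) = E·z/(24.6) = 42.2 × 1 / 24.6 = 1.7154
[out]/[in] = e^(1.7154) = 5.559

5.56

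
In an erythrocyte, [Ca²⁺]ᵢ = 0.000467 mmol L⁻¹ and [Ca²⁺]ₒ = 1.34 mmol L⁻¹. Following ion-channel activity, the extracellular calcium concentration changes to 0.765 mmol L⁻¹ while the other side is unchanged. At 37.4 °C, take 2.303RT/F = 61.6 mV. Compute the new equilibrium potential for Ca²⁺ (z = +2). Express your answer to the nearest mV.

After the shift: [Ca²⁺]_out = 0.765, [Ca²⁺]_in = 0.000467 mmol L⁻¹.
E_new = (61.6/2)·log₁₀(0.765/0.000467) = 30.80 · (3.2143) = 99.00 mV

99 mV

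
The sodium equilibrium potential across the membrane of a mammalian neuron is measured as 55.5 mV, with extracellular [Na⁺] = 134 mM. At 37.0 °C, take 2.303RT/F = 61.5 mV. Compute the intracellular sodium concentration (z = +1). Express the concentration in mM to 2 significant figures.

17 mM

Nernst: E = (61.5/1) · log₁₀([out]/[in]), so log₁₀([out]/[in]) = 55.5 × 1 / 61.5 = 0.9024.
[out]/[in] = 10^(0.9024) = 7.988.
[in] = 134 / 7.988 = 16.78 mM.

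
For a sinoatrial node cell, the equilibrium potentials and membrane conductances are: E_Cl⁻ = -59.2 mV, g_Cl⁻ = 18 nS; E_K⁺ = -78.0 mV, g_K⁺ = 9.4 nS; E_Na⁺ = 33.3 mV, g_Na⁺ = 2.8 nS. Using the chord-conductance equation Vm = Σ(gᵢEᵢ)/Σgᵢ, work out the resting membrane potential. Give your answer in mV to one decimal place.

Σ gᵢEᵢ = 18·(-59.2) + 9.4·(-78.0) + 2.8·(33.3) = -1705.56
Σ gᵢ = 18 + 9.4 + 2.8 = 30.2
Vm = -1705.56 / 30.2 = -56.48 mV

-56.5 mV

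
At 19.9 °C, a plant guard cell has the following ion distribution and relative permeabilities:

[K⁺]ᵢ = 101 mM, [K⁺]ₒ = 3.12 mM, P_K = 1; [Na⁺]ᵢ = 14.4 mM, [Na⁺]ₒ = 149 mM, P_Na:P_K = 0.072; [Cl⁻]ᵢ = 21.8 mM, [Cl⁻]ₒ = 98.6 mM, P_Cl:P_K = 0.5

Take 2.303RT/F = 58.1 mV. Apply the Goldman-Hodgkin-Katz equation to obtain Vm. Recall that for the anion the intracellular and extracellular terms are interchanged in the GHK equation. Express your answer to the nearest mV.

-46 mV

Vm = 58.1 · log₁₀[(Σ P·[cation]ₒ + Σ P·[anion]ᵢ) / (Σ P·[cation]ᵢ + Σ P·[anion]ₒ)]
Numerator = 1×3.12 + 0.072×149 + 0.5×21.8 = 24.75
Denominator = 1×101 + 0.072×14.4 + 0.5×98.6 = 151.3
Vm = 58.1 · log₁₀(0.16353) = 58.1 × (-0.7864) = -45.69 mV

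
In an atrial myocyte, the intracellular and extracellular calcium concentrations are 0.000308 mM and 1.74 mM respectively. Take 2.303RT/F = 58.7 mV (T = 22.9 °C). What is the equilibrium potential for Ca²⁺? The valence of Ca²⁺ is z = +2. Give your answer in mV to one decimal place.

110.1 mV

E = (58.7/z) · log₁₀([Ca²⁺]_out/[Ca²⁺]_in) with z = +2.
= (58.7/2) · log₁₀(1.74/0.000308) = 29.35 · log₁₀(5649)
= 29.35 · (3.7520) = 110.12 mV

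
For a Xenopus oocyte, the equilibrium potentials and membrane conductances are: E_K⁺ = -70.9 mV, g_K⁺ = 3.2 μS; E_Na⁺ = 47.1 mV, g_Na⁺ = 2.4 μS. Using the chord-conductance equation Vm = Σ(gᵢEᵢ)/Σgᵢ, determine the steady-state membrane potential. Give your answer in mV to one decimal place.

Σ gᵢEᵢ = 3.2·(-70.9) + 2.4·(47.1) = -113.84
Σ gᵢ = 3.2 + 2.4 = 5.6
Vm = -113.84 / 5.6 = -20.33 mV

-20.3 mV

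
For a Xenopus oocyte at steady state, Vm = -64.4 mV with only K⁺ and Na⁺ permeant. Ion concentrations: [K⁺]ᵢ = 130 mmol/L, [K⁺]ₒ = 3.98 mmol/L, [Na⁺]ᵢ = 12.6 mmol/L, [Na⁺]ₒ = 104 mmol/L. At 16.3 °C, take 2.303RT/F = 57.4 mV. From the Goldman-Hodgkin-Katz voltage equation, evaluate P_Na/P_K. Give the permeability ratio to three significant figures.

Let α = P_Na/P_K. GHK: Vm = 57.4·log₁₀[(Kₒ + α·Naₒ)/(Kᵢ + α·Naᵢ)].
10^(Vm/57.4) = 10^(-64.4/57.4) = 0.075518
So 0.075518·(Kᵢ + α·Naᵢ) = Kₒ + α·Naₒ → α = (0.075518·130.0 − 3.98) / (104.0 − 0.075518·12.6)
α = (9.817 − 3.98) / (104.0 − 0.9515) = 5.837/103 = 0.05665

0.0566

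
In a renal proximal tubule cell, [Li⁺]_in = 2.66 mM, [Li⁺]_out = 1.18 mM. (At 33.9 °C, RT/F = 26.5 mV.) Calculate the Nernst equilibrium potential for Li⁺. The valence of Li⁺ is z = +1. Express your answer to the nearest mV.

-22 mV

E = (26.5/z) · ln([Li⁺]_out/[Li⁺]_in) with z = +1.
= (26.5/1) · ln(1.18/2.66) = 26.50 · ln(0.4436)
= 26.50 · (-0.8128) = -21.54 mV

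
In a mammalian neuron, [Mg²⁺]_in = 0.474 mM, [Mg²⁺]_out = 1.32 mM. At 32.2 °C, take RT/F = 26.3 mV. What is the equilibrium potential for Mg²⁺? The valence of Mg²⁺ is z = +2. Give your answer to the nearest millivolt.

E = (26.3/z) · ln([Mg²⁺]_out/[Mg²⁺]_in) with z = +2.
= (26.3/2) · ln(1.32/0.474) = 13.15 · ln(2.785)
= 13.15 · (1.0242) = 13.47 mV

13 mV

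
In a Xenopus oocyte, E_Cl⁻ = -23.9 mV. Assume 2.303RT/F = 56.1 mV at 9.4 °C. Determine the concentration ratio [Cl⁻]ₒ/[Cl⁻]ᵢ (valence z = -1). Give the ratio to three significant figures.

2.67

log₁₀([out]/[in]) = E·z/(56.1) = -23.9 × -1 / 56.1 = 0.4260
[out]/[in] = 10^(0.4260) = 2.667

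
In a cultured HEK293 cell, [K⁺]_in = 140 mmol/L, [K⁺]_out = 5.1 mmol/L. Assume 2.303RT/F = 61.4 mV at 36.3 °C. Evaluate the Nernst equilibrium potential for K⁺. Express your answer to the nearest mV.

-88 mV

E = (61.4/z) · log₁₀([K⁺]_out/[K⁺]_in) with z = +1.
= (61.4/1) · log₁₀(5.1/140) = 61.40 · log₁₀(0.03643)
= 61.40 · (-1.4386) = -88.33 mV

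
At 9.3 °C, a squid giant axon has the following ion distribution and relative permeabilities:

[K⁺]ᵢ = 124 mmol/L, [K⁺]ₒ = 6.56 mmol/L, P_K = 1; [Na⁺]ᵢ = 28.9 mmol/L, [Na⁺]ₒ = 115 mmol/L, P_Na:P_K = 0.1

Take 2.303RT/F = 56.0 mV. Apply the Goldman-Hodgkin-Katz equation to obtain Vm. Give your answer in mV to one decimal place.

-47.4 mV

Vm = 56.0 · log₁₀[(Σ P·[cation]ₒ + Σ P·[anion]ᵢ) / (Σ P·[cation]ᵢ + Σ P·[anion]ₒ)]
Numerator = 1×6.56 + 0.1×115 = 18.06
Denominator = 1×124 + 0.1×28.9 = 126.9
Vm = 56.0 · log₁₀(0.14233) = 56.0 × (-0.8467) = -47.42 mV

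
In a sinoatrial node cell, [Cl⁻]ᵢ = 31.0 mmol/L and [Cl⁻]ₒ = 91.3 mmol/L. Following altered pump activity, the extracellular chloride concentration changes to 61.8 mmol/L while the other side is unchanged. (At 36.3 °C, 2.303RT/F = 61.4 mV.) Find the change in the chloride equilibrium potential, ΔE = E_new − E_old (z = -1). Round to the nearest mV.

10 mV

E_old = (61.4/-1)·log₁₀(91.3/31.0) = -28.80 mV
E_new = (61.4/-1)·log₁₀(61.8/31.0) = -18.40 mV
ΔE = -18.40 − (-28.80) = 10.41 mV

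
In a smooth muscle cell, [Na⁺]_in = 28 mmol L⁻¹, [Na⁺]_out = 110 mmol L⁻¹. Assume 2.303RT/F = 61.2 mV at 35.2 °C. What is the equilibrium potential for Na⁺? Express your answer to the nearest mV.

36 mV

E = (61.2/z) · log₁₀([Na⁺]_out/[Na⁺]_in) with z = +1.
= (61.2/1) · log₁₀(110/28) = 61.20 · log₁₀(3.929)
= 61.20 · (0.5942) = 36.37 mV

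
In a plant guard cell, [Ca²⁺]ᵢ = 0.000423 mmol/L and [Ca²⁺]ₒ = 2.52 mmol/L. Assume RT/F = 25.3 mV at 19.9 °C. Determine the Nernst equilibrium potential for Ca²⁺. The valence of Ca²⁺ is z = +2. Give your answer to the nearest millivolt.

E = (25.3/z) · ln([Ca²⁺]_out/[Ca²⁺]_in) with z = +2.
= (25.3/2) · ln(2.52/0.000423) = 12.65 · ln(5957)
= 12.65 · (8.6924) = 109.96 mV

110 mV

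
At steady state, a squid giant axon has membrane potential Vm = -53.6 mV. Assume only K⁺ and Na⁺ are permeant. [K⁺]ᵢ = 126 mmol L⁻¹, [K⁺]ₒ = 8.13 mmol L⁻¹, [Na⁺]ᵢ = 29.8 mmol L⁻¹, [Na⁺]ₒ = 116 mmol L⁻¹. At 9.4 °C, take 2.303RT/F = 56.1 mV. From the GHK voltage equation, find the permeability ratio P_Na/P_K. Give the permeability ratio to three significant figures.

Let α = P_Na/P_K. GHK: Vm = 56.1·log₁₀[(Kₒ + α·Naₒ)/(Kᵢ + α·Naᵢ)].
10^(Vm/56.1) = 10^(-53.6/56.1) = 0.11081
So 0.11081·(Kᵢ + α·Naᵢ) = Kₒ + α·Naₒ → α = (0.11081·126.0 − 8.13) / (116.0 − 0.11081·29.8)
α = (13.96 − 8.13) / (116.0 − 3.302) = 5.832/112.7 = 0.05174

0.0517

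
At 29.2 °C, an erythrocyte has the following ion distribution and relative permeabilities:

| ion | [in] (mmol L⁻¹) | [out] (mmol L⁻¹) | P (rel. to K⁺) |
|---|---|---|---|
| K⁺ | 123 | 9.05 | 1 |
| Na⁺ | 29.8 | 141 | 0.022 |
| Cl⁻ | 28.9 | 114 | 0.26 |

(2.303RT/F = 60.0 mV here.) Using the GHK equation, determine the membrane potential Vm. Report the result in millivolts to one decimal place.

-53.5 mV

Vm = 60.0 · log₁₀[(Σ P·[cation]ₒ + Σ P·[anion]ᵢ) / (Σ P·[cation]ᵢ + Σ P·[anion]ₒ)]
Numerator = 1×9.05 + 0.022×141 + 0.26×28.9 = 19.67
Denominator = 1×123 + 0.022×29.8 + 0.26×114 = 153.3
Vm = 60.0 · log₁₀(0.12829) = 60.0 × (-0.8918) = -53.51 mV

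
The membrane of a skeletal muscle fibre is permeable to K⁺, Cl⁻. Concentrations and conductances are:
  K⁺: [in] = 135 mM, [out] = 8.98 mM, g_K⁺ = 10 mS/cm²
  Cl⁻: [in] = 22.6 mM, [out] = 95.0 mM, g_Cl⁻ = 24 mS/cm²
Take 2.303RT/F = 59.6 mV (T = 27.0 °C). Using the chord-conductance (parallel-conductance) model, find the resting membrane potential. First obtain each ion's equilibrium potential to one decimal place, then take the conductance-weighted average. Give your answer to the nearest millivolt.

E_K⁺ = (59.6/1)·log₁₀(8.98/135) = -70.2 mV
E_Cl⁻ = (59.6/-1)·log₁₀(95.0/22.6) = -37.2 mV
Vm = (Σ gᵢEᵢ)/(Σ gᵢ) = (10·-70.2 + 24·-37.2) / (10 + 24)
= -1594.80 / 34 = -46.91 mV

-47 mV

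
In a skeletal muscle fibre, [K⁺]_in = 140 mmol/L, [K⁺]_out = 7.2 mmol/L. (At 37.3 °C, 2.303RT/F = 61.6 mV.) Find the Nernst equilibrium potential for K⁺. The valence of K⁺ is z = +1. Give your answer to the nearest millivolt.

E = (61.6/z) · log₁₀([K⁺]_out/[K⁺]_in) with z = +1.
= (61.6/1) · log₁₀(7.2/140) = 61.60 · log₁₀(0.05143)
= 61.60 · (-1.2888) = -79.39 mV

-79 mV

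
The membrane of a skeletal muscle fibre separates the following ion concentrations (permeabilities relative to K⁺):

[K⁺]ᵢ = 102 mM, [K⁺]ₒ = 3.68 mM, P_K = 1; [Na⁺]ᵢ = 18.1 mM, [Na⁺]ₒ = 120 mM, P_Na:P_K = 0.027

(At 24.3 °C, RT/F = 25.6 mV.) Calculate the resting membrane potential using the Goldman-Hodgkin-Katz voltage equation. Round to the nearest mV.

Vm = 25.6 · ln[(Σ P·[cation]ₒ + Σ P·[anion]ᵢ) / (Σ P·[cation]ᵢ + Σ P·[anion]ₒ)]
Numerator = 1×3.68 + 0.027×120 = 6.92
Denominator = 1×102 + 0.027×18.1 = 102.5
Vm = 25.6 · ln(0.06752) = 25.6 × (-2.6953) = -69.00 mV

-69 mV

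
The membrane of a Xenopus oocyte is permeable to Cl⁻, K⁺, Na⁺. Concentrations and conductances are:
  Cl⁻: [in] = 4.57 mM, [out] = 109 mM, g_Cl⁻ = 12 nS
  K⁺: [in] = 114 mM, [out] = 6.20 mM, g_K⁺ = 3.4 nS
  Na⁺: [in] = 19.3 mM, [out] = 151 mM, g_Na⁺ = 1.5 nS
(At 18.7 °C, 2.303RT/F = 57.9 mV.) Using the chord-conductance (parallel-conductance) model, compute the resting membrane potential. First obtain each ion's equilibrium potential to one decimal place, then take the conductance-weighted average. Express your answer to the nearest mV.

E_Cl⁻ = (57.9/-1)·log₁₀(109/4.57) = -79.8 mV
E_K⁺ = (57.9/1)·log₁₀(6.20/114) = -73.2 mV
E_Na⁺ = (57.9/1)·log₁₀(151/19.3) = 51.7 mV
Vm = (Σ gᵢEᵢ)/(Σ gᵢ) = (12·-79.8 + 3.4·-73.2 + 1.5·51.7) / (12 + 3.4 + 1.5)
= -1128.93 / 16.9 = -66.80 mV

-67 mV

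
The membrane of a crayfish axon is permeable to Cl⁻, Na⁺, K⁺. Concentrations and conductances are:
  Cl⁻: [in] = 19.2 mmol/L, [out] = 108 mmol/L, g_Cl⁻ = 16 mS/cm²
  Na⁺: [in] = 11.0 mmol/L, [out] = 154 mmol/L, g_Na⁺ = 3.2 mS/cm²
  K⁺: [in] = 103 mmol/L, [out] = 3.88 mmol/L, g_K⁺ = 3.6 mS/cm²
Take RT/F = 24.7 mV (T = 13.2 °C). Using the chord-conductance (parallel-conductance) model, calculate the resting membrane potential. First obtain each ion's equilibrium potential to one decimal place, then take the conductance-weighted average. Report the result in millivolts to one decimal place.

-33.6 mV

E_Cl⁻ = (24.7/-1)·ln(108/19.2) = -42.7 mV
E_Na⁺ = (24.7/1)·ln(154/11.0) = 65.2 mV
E_K⁺ = (24.7/1)·ln(3.88/103) = -81.0 mV
Vm = (Σ gᵢEᵢ)/(Σ gᵢ) = (16·-42.7 + 3.2·65.2 + 3.6·-81.0) / (16 + 3.2 + 3.6)
= -766.16 / 22.8 = -33.60 mV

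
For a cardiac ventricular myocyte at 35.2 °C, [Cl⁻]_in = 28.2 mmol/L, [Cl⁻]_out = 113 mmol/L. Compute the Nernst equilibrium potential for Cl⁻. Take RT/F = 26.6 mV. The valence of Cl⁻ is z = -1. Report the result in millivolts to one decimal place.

-36.9 mV

E = (26.6/z) · ln([Cl⁻]_out/[Cl⁻]_in) with z = -1.
For an anion, dividing by z = -1 reverses the sign.
= (26.6/-1) · ln(113/28.2) = -26.60 · ln(4.007)
= -26.60 · (1.3881) = -36.92 mV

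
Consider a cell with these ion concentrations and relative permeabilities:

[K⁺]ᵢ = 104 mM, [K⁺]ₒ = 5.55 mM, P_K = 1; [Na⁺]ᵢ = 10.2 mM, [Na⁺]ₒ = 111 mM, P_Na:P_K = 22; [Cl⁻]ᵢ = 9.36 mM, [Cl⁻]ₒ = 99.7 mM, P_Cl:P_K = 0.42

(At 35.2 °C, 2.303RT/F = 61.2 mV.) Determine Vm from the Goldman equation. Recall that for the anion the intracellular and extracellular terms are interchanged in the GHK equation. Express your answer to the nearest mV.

Vm = 61.2 · log₁₀[(Σ P·[cation]ₒ + Σ P·[anion]ᵢ) / (Σ P·[cation]ᵢ + Σ P·[anion]ₒ)]
Numerator = 1×5.55 + 22×111 + 0.42×9.36 = 2451
Denominator = 1×104 + 22×10.2 + 0.42×99.7 = 370.3
Vm = 61.2 · log₁₀(6.6207) = 61.2 × (0.8209) = 50.24 mV

50 mV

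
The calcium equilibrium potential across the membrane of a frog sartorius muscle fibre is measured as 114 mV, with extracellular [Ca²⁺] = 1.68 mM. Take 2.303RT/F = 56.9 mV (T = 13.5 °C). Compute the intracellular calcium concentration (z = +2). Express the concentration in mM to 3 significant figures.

0.000165 mM

Nernst: E = (56.9/2) · log₁₀([out]/[in]), so log₁₀([out]/[in]) = 114.0 × 2 / 56.9 = 4.0070.
[out]/[in] = 10^(4.0070) = 1.016e+04.
[in] = 1.68 / 1.016e+04 = 0.0001653 mM.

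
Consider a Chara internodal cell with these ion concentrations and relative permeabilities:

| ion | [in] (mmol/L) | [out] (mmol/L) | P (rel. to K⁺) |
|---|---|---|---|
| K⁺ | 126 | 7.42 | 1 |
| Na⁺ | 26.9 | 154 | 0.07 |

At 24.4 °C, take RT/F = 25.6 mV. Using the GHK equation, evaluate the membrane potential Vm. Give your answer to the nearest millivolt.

-50 mV

Vm = 25.6 · ln[(Σ P·[cation]ₒ + Σ P·[anion]ᵢ) / (Σ P·[cation]ᵢ + Σ P·[anion]ₒ)]
Numerator = 1×7.42 + 0.07×154 = 18.2
Denominator = 1×126 + 0.07×26.9 = 127.9
Vm = 25.6 · ln(0.14232) = 25.6 × (-1.9497) = -49.91 mV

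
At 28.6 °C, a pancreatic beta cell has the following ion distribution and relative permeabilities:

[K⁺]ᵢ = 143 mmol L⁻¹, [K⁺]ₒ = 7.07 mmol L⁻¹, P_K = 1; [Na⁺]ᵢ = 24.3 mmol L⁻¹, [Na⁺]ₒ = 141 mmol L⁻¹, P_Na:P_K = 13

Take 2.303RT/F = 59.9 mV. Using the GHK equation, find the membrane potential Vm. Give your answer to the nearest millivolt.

36 mV

Vm = 59.9 · log₁₀[(Σ P·[cation]ₒ + Σ P·[anion]ᵢ) / (Σ P·[cation]ᵢ + Σ P·[anion]ₒ)]
Numerator = 1×7.07 + 13×141 = 1840
Denominator = 1×143 + 13×24.3 = 458.9
Vm = 59.9 · log₁₀(4.0097) = 59.9 × (0.6031) = 36.13 mV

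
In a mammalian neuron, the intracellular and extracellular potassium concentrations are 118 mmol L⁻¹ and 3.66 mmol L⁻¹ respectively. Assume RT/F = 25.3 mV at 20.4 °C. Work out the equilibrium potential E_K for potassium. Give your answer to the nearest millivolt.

E = (25.3/z) · ln([K⁺]_out/[K⁺]_in) with z = +1.
= (25.3/1) · ln(3.66/118) = 25.30 · ln(0.03102)
= 25.30 · (-3.4732) = -87.87 mV

-88 mV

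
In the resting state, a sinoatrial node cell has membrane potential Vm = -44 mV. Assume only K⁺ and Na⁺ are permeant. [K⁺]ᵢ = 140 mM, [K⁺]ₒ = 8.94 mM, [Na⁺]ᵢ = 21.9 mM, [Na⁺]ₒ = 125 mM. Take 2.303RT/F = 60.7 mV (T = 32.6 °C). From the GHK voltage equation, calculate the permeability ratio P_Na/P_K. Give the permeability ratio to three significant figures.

0.144

Let α = P_Na/P_K. GHK: Vm = 60.7·log₁₀[(Kₒ + α·Naₒ)/(Kᵢ + α·Naᵢ)].
10^(Vm/60.7) = 10^(-44.0/60.7) = 0.18842
So 0.18842·(Kᵢ + α·Naᵢ) = Kₒ + α·Naₒ → α = (0.18842·140.0 − 8.94) / (125.0 − 0.18842·21.9)
α = (26.38 − 8.94) / (125.0 − 4.126) = 17.44/120.9 = 0.1443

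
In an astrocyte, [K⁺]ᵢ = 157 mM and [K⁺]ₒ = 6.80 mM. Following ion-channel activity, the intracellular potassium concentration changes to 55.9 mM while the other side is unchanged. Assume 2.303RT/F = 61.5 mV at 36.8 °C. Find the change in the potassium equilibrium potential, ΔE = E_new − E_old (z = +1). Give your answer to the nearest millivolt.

E_old = (61.5/1)·log₁₀(6.80/157) = -83.85 mV
E_new = (61.5/1)·log₁₀(6.80/55.9) = -56.27 mV
ΔE = -56.27 − (-83.85) = 27.58 mV

28 mV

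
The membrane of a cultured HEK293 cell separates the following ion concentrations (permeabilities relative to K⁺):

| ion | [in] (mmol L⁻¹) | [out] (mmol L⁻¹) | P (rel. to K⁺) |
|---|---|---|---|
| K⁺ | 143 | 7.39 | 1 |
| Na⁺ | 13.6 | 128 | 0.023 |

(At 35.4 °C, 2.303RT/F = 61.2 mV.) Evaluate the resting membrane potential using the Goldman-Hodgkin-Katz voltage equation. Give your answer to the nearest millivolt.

-70 mV

Vm = 61.2 · log₁₀[(Σ P·[cation]ₒ + Σ P·[anion]ᵢ) / (Σ P·[cation]ᵢ + Σ P·[anion]ₒ)]
Numerator = 1×7.39 + 0.023×128 = 10.33
Denominator = 1×143 + 0.023×13.6 = 143.3
Vm = 61.2 · log₁₀(0.072108) = 61.2 × (-1.1420) = -69.89 mV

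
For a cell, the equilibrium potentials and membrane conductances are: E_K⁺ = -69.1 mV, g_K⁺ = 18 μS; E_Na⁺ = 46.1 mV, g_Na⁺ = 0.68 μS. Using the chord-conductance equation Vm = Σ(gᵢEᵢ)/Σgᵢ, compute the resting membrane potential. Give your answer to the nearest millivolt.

-65 mV

Σ gᵢEᵢ = 18·(-69.1) + 0.68·(46.1) = -1212.45
Σ gᵢ = 18 + 0.68 = 18.68
Vm = -1212.45 / 18.68 = -64.91 mV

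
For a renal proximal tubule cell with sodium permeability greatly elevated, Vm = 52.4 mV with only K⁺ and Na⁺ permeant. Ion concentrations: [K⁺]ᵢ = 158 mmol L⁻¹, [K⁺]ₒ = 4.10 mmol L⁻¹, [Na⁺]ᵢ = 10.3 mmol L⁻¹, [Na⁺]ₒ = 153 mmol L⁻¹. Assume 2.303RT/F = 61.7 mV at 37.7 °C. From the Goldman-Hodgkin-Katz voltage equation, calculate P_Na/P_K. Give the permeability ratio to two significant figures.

Let α = P_Na/P_K. GHK: Vm = 61.7·log₁₀[(Kₒ + α·Naₒ)/(Kᵢ + α·Naᵢ)].
10^(Vm/61.7) = 10^(52.4/61.7) = 7.0676
So 7.0676·(Kᵢ + α·Naᵢ) = Kₒ + α·Naₒ → α = (7.0676·158.0 − 4.1) / (153.0 − 7.0676·10.3)
α = (1117 − 4.1) / (153.0 − 72.8) = 1113/80.2 = 13.87

14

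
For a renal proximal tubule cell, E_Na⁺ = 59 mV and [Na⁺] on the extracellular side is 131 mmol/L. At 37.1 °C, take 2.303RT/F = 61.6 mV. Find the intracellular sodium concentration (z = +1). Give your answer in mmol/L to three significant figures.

Nernst: E = (61.6/1) · log₁₀([out]/[in]), so log₁₀([out]/[in]) = 59.0 × 1 / 61.6 = 0.9578.
[out]/[in] = 10^(0.9578) = 9.074.
[in] = 131 / 9.074 = 14.44 mmol/L.

14.4 mmol/L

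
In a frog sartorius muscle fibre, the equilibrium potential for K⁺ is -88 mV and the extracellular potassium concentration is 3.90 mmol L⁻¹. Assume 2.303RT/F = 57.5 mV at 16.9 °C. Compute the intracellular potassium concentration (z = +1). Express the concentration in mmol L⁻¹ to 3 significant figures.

132 mmol L⁻¹

Nernst: E = (57.5/1) · log₁₀([out]/[in]), so log₁₀([out]/[in]) = -88.0 × 1 / 57.5 = -1.5304.
[out]/[in] = 10^(-1.5304) = 0.02948.
[in] = 3.90 / 0.02948 = 132.3 mmol L⁻¹.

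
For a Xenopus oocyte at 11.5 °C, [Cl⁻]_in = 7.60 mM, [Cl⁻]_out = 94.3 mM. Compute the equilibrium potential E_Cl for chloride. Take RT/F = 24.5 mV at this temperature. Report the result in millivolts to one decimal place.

-61.7 mV

E = (24.5/z) · ln([Cl⁻]_out/[Cl⁻]_in) with z = -1.
For an anion, dividing by z = -1 reverses the sign.
= (24.5/-1) · ln(94.3/7.60) = -24.50 · ln(12.41)
= -24.50 · (2.5183) = -61.70 mV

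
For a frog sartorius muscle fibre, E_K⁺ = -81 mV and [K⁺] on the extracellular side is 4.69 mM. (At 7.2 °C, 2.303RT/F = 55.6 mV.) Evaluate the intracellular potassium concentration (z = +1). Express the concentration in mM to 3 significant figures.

134 mM

Nernst: E = (55.6/1) · log₁₀([out]/[in]), so log₁₀([out]/[in]) = -81.0 × 1 / 55.6 = -1.4568.
[out]/[in] = 10^(-1.4568) = 0.03493.
[in] = 4.69 / 0.03493 = 134.3 mM.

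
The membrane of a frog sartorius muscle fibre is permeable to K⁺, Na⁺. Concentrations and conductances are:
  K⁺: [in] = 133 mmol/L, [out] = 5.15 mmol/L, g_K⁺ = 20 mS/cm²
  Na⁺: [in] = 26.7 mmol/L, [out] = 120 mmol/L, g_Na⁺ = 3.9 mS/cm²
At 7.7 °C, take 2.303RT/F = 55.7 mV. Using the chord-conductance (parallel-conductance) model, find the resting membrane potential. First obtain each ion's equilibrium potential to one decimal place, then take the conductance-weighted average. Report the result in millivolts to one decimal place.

-59.9 mV

E_K⁺ = (55.7/1)·log₁₀(5.15/133) = -78.7 mV
E_Na⁺ = (55.7/1)·log₁₀(120/26.7) = 36.4 mV
Vm = (Σ gᵢEᵢ)/(Σ gᵢ) = (20·-78.7 + 3.9·36.4) / (20 + 3.9)
= -1432.04 / 23.9 = -59.92 mV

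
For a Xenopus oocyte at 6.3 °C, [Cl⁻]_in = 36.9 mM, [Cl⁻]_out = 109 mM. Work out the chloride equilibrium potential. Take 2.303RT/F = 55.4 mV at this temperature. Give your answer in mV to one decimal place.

E = (55.4/z) · log₁₀([Cl⁻]_out/[Cl⁻]_in) with z = -1.
For an anion, dividing by z = -1 reverses the sign.
= (55.4/-1) · log₁₀(109/36.9) = -55.40 · log₁₀(2.954)
= -55.40 · (0.4704) = -26.06 mV

-26.1 mV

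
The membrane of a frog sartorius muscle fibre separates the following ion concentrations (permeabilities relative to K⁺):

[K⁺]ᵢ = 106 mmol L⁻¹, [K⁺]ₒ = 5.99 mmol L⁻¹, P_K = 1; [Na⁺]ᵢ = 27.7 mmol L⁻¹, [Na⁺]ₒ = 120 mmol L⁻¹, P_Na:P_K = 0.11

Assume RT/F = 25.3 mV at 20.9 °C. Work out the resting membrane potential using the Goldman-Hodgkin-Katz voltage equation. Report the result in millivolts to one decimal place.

-44.0 mV

Vm = 25.3 · ln[(Σ P·[cation]ₒ + Σ P·[anion]ᵢ) / (Σ P·[cation]ᵢ + Σ P·[anion]ₒ)]
Numerator = 1×5.99 + 0.11×120 = 19.19
Denominator = 1×106 + 0.11×27.7 = 109
Vm = 25.3 · ln(0.17598) = 25.3 × (-1.7374) = -43.96 mV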